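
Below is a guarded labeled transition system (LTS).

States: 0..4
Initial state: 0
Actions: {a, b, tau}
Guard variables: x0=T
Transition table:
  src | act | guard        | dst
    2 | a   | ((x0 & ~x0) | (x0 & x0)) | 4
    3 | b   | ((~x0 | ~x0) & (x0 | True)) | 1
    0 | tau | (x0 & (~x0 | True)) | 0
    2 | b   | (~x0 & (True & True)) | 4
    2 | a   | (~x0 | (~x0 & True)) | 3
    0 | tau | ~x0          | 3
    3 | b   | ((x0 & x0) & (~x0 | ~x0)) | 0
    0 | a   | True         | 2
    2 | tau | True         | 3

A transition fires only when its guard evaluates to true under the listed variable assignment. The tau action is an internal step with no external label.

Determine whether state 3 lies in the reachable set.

Guard filter leaves 4 enabled edge(s).
Layer 0: {0}
Layer 1: {2}  total {0,2}
Layer 2: {3,4}  total {0,2,3,4}
Reach set: {0,2,3,4}
Path to 3: a·tau

Answer: REACHABLE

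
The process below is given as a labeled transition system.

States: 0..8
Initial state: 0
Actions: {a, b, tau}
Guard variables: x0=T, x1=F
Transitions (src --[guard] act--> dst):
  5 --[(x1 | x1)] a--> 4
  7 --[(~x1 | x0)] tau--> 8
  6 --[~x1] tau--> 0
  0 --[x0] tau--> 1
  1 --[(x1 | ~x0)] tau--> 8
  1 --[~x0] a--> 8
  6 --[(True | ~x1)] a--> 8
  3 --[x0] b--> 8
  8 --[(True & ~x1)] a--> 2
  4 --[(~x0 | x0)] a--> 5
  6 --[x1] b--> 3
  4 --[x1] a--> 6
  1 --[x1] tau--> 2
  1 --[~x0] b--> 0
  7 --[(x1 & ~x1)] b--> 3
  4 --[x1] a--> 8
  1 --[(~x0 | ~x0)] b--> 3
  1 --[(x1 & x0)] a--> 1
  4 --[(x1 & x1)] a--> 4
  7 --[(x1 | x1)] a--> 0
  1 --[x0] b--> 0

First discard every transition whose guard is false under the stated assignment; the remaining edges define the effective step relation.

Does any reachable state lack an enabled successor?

Reach set: {0,1}
  0: tau→1  [deg 1]
  1: b→0  [deg 1]

Answer: DEADLOCK-FREE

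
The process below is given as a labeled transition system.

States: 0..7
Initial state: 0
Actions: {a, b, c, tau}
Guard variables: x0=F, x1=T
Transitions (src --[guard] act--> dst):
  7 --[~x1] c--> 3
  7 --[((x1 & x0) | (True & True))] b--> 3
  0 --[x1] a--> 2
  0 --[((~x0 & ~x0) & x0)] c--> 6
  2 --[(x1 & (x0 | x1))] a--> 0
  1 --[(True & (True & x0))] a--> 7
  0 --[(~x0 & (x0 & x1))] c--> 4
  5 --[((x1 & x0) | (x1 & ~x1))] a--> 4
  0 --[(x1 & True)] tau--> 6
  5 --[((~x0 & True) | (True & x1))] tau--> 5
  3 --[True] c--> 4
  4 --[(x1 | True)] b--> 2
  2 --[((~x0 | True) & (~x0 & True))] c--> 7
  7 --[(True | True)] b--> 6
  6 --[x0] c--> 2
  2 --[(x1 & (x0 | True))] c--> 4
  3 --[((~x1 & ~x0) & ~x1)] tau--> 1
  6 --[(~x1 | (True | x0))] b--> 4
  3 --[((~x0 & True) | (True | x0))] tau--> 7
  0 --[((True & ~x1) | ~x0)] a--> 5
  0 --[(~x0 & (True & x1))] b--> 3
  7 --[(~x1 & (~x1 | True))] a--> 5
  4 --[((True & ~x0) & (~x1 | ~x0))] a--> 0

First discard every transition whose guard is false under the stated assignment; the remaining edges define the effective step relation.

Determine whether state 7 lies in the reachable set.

Answer: REACHABLE

Working:
15 transition(s) survive guard evaluation.
L0 = {0}
L1 = {2,3,5,6}  total {0,2,3,5,6}
L2 = {4,7}  total {0,2,3,4,5,6,7}
R = {0,2,3,4,5,6,7}
witness 7: a·c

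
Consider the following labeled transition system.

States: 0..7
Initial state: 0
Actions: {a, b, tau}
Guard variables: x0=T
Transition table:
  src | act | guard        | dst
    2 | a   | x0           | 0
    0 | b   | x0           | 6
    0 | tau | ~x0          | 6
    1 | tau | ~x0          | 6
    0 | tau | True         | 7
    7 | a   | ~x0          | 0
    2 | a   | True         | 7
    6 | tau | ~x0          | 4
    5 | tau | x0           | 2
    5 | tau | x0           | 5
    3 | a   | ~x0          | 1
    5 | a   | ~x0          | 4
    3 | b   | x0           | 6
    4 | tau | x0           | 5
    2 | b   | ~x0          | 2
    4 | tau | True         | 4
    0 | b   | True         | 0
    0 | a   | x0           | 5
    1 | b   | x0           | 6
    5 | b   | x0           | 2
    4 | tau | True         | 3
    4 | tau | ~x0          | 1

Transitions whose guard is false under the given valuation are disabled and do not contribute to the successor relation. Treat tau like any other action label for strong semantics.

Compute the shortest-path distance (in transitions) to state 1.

Answer: UNREACHABLE

Trace:
BFS to 1:
  depth 0: {0}
  depth 1: {5,6,7}
  depth 2: {2}
1 never appears.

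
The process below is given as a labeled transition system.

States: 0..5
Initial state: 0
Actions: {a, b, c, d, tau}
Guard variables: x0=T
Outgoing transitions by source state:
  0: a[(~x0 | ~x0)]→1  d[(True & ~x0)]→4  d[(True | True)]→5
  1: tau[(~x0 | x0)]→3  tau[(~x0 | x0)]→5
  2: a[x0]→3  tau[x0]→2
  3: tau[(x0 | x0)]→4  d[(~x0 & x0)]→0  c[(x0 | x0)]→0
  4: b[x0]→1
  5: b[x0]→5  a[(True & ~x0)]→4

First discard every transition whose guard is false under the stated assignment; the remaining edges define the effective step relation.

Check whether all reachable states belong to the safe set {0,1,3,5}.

Allowed set {0,1,3,5}
R = {0,5}
  0: ✓
  5: ✓

Answer: INVARIANT HOLDS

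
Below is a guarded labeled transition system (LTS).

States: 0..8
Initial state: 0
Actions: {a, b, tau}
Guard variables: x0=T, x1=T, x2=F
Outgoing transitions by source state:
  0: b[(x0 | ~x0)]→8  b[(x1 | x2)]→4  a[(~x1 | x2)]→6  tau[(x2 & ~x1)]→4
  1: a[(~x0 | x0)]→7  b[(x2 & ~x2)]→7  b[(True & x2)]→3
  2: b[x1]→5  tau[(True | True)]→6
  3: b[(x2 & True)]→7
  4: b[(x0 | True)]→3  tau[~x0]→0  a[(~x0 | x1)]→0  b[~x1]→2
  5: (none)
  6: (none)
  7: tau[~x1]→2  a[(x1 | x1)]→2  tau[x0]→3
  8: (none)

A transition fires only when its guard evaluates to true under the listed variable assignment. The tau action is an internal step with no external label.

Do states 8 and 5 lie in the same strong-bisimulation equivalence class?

Refine partition for ~:
  P[0] = {{0,1,2,3,4,5,6,7,8}}
  P[1] = {{0},{1},{2},{3,5,6,8},{4},{7}}
Fixed point at round 2; 6 class(es).
class of 8: {3,5,6,8}; class of 5: {3,5,6,8}

Answer: BISIMILAR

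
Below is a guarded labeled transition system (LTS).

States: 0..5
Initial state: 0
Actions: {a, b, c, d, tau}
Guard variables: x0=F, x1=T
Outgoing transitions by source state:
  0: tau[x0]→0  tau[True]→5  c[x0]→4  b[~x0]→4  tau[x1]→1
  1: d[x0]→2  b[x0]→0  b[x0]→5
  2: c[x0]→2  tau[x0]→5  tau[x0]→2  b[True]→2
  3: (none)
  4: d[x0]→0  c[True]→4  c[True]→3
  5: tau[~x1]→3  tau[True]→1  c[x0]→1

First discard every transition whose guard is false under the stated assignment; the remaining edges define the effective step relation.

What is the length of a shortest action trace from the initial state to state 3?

Layered search for 3:
  depth 0: {0}
  depth 1: {1,4,5}
  depth 2: {3}
depth(3)=2, e.g. b·c

Answer: 2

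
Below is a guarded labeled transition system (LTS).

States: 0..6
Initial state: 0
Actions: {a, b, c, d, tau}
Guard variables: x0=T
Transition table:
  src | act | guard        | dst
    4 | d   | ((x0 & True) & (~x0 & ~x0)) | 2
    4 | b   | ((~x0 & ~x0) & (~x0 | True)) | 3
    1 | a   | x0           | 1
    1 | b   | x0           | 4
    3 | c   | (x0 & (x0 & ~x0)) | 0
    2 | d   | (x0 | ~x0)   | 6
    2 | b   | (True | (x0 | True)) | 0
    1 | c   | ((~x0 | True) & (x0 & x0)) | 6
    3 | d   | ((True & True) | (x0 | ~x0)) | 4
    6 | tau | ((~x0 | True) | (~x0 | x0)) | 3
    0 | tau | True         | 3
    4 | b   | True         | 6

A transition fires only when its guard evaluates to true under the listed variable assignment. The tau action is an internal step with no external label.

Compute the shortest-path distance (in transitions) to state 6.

Answer: 3

Working:
BFS to 6:
  depth 0: {0}
  depth 1: {3}
  depth 2: {4}
  depth 3: {6}
6 enters at depth 3; path tau·d·b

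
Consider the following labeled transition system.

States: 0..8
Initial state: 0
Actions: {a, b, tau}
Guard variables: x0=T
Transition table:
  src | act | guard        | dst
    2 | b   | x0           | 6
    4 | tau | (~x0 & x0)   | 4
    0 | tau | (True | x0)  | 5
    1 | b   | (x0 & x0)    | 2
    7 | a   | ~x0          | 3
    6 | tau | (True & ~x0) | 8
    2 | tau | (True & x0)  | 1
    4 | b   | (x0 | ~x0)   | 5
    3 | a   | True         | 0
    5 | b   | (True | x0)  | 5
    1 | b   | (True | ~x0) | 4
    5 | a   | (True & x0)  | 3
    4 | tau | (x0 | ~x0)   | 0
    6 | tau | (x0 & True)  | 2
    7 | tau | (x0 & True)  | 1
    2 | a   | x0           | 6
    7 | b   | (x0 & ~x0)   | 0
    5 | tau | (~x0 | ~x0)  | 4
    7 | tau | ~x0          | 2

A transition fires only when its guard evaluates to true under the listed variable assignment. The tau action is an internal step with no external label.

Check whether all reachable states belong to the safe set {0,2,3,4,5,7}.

Answer: INVARIANT HOLDS

Working:
Allowed set {0,2,3,4,5,7}
Reachable = {0,3,5}
  0: ok
  3: ok
  5: ok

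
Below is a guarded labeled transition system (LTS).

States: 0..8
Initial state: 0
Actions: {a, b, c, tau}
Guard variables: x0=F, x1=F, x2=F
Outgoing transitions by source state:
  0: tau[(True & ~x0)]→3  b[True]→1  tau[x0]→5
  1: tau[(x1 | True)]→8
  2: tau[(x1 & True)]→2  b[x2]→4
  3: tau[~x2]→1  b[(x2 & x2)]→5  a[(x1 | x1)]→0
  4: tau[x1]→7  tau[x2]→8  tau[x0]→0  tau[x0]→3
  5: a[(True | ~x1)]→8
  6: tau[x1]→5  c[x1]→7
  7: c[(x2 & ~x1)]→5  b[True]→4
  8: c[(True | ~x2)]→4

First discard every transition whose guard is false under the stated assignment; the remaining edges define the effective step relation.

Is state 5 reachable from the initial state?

7 transition(s) survive guard evaluation.
depth 0: {0}
depth 1: {1,3}  total {0,1,3}
depth 2: {8}  total {0,1,3,8}
depth 3: {4}  total {0,1,3,4,8}
Reach set: {0,1,3,4,8}

Answer: UNREACHABLE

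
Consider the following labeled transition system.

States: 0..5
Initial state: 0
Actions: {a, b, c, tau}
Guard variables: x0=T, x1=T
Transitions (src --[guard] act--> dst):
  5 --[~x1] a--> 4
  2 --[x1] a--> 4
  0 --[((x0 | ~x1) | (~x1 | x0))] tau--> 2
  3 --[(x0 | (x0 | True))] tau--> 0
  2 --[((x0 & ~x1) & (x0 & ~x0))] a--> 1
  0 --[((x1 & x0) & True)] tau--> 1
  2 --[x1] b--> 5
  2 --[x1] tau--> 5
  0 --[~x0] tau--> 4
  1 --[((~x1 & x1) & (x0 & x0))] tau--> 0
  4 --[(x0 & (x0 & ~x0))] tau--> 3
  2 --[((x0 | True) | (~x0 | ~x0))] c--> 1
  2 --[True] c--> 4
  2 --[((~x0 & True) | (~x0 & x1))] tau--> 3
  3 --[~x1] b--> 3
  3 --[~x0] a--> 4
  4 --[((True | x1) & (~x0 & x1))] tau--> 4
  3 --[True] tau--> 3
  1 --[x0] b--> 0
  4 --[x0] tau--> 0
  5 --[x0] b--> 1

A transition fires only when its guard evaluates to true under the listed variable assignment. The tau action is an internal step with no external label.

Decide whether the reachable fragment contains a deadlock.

Answer: DEADLOCK-FREE

Analysis:
Reach set: {0,1,2,4,5}
  0: tau→1  tau→2  [2 out]
  1: b→0  [1 out]
  2: a→4  b→5  c→1  c→4  tau→5  [5 out]
  4: tau→0  [1 out]
  5: b→1  [1 out]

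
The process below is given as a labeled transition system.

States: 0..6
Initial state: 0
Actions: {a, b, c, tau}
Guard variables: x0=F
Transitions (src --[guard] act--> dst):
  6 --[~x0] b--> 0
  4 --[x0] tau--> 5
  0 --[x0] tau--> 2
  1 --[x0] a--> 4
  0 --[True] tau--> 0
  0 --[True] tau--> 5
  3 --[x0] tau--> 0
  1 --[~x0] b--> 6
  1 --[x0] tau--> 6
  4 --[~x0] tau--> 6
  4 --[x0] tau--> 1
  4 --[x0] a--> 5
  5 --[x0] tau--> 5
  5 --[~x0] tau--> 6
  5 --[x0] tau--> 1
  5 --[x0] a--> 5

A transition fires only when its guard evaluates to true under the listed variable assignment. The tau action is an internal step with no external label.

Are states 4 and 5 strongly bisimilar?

Answer: BISIMILAR

Analysis:
Compute ~ classes (split until stable):
  π0 = {{0,1,2,3,4,5,6}}
  π1 = {{0,4,5},{1,6},{2,3}}
  π2 = {{0},{1},{2,3},{4,5},{6}}
stable after 3 split(s): 5 block(s)
class of 4: {4,5}; class of 5: {4,5}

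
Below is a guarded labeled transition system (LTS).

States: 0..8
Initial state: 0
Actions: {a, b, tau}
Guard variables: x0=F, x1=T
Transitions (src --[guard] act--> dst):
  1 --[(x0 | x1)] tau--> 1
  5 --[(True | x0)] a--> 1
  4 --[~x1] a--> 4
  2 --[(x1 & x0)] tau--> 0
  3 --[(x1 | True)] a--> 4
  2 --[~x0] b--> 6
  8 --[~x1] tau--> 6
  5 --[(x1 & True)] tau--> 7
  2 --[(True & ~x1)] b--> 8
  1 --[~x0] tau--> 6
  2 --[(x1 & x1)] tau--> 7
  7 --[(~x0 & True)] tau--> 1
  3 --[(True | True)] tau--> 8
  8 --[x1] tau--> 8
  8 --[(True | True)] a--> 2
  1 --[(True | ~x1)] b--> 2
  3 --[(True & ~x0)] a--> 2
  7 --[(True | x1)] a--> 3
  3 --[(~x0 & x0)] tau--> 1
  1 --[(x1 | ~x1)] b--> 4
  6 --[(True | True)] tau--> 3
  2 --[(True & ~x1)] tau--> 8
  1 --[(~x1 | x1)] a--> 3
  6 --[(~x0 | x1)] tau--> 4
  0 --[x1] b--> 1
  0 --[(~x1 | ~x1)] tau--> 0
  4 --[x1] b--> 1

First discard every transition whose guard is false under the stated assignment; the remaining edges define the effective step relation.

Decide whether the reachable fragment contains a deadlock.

Reach set: {0,1,2,3,4,6,7,8}
  0: b→1  [deg 1]
  1: a→3  b→2  b→4  tau→1  tau→6  [deg 5]
  2: b→6  tau→7  [deg 2]
  3: a→2  a→4  tau→8  [deg 3]
  4: b→1  [deg 1]
  6: tau→3  tau→4  [deg 2]
  7: a→3  tau→1  [deg 2]
  8: a→2  tau→8  [deg 2]

Answer: DEADLOCK-FREE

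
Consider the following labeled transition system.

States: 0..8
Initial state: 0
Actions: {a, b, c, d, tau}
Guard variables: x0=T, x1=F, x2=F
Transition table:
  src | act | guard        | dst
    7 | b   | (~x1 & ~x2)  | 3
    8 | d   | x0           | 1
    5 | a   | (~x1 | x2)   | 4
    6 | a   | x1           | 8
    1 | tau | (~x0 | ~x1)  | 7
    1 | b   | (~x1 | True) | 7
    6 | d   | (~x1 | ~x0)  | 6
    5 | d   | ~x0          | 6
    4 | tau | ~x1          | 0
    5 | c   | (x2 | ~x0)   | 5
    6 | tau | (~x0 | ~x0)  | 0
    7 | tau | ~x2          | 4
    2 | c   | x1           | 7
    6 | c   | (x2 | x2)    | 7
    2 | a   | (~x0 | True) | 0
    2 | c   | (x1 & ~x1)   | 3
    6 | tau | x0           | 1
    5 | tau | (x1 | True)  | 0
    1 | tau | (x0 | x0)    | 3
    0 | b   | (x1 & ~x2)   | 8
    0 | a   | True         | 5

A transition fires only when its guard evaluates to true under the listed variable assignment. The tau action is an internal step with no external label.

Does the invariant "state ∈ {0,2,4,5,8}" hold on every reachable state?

Answer: INVARIANT HOLDS

Working:
Safe = {0,2,4,5,8}
Reach set: {0,4,5}
  0: ✓
  4: ✓
  5: ✓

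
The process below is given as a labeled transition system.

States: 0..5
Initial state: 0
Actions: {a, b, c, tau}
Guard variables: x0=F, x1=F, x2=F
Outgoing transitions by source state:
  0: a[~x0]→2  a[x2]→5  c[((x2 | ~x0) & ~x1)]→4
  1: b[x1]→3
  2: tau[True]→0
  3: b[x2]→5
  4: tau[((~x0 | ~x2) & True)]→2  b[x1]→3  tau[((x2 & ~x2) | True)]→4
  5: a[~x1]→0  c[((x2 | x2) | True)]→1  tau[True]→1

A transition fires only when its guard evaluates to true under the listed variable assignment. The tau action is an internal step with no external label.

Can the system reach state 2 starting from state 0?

After dropping false guards: 8 live edges.
L0 = {0}
L1 = {2,4}  now seen {0,2,4}
Reach set: {0,2,4}
Path to 2: a

Answer: REACHABLE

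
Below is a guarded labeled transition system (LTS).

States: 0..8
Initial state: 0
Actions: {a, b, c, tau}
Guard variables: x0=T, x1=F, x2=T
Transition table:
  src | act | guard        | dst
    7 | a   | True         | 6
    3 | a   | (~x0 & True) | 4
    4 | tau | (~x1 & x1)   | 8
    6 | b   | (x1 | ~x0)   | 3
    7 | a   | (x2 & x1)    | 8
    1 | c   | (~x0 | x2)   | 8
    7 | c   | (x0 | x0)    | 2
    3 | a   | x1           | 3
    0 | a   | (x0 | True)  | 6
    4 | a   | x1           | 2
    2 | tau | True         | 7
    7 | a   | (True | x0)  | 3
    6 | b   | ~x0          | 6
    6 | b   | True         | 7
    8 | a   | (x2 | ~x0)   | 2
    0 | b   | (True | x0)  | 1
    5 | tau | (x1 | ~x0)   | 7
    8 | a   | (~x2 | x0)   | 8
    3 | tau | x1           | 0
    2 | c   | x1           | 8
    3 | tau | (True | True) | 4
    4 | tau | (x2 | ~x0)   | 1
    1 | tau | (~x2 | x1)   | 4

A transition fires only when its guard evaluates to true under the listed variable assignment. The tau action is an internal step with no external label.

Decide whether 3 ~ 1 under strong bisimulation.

Compute ~ classes (split until stable):
  round 0: {{0,1,2,3,4,5,6,7,8}}
  round 1: {{0},{1},{2,3,4},{5},{6},{7},{8}}
  round 2: {{0},{1},{2},{3},{4},{5},{6},{7},{8}}
Fixed point at round 3; 9 class(es).
3∈{3}, 1∈{1}

Answer: NOT BISIMILAR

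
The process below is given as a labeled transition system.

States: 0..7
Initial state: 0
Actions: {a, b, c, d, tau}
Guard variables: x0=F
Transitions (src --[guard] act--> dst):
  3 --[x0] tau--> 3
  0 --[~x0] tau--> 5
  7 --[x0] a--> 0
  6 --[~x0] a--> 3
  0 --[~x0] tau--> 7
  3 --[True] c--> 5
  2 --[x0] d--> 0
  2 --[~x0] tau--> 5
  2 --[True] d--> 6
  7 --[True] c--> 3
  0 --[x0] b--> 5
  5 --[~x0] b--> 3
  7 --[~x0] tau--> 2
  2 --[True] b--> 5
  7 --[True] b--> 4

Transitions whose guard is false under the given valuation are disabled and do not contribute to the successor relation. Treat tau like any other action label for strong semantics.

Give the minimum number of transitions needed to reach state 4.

Answer: 2

Trace:
Breadth-first toward 4:
  L0 = {0}
  L1 = {5,7}
  L2 = {2,3,4}
depth(4)=2, e.g. tau·b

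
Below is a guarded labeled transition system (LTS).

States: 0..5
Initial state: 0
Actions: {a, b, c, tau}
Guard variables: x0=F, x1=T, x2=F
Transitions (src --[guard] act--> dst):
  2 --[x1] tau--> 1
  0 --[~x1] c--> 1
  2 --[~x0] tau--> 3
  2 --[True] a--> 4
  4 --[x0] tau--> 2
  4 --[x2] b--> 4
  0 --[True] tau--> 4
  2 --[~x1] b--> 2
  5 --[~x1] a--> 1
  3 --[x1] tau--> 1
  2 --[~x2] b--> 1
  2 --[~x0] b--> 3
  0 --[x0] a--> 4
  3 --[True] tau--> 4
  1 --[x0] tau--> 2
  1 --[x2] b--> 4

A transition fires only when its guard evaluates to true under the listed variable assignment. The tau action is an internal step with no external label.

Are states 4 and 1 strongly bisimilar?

Refine partition for ~:
  round 0: {{0,1,2,3,4,5}}
  round 1: {{0,3},{1,4,5},{2}}
Fixed point at round 2; 3 class(es).
[4]={1,4,5}  [1]={1,4,5}

Answer: BISIMILAR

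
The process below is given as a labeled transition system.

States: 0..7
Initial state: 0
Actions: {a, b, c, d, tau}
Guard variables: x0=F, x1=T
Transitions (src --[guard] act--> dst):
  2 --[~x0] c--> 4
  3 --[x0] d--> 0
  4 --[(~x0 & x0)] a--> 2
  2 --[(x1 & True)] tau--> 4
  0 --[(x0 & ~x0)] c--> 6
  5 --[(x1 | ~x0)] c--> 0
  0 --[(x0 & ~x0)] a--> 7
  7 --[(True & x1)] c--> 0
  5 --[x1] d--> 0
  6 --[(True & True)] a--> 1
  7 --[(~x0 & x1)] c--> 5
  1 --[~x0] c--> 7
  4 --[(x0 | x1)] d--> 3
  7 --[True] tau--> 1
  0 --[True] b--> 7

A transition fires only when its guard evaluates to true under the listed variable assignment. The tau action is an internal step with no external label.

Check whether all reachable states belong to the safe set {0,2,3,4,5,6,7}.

Allowed set {0,2,3,4,5,6,7}
R = {0,1,5,7}
  0: ok
  1: outside
  5: ok
  7: ok
counterexample path to 1: b·tau

Answer: INVARIANT VIOLATED at state 1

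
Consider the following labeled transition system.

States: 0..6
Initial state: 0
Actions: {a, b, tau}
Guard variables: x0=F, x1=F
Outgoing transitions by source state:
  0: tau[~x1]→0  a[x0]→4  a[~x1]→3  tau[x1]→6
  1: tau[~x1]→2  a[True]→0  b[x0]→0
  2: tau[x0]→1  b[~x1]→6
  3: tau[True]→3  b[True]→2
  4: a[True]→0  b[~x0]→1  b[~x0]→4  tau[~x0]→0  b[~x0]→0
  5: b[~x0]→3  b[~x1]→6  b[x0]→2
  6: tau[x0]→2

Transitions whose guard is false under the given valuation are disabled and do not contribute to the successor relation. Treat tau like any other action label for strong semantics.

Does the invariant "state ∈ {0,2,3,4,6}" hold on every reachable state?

Answer: INVARIANT HOLDS

Analysis:
Inv-set: {0,2,3,4,6}
Reach set: {0,2,3,6}
  0: safe
  2: safe
  3: safe
  6: safe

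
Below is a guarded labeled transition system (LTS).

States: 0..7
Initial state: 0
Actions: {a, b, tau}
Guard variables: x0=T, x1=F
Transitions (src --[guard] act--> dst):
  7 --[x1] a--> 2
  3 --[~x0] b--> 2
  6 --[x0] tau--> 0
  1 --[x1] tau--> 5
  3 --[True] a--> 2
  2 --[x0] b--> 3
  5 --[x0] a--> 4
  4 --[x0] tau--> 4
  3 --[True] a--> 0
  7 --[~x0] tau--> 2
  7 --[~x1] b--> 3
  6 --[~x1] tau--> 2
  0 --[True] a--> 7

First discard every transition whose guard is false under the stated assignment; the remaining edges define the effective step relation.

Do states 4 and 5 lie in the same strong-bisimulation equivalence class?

Bisimulation quotient by refinement:
  π0 = {{0,1,2,3,4,5,6,7}}
  π1 = {{0,3,5},{1},{2,7},{4,6}}
  π2 = {{0},{1},{2,7},{3},{4},{5},{6}}
7 equivalence class(es) (converged in 3)
4∈{4}, 5∈{5}

Answer: NOT BISIMILAR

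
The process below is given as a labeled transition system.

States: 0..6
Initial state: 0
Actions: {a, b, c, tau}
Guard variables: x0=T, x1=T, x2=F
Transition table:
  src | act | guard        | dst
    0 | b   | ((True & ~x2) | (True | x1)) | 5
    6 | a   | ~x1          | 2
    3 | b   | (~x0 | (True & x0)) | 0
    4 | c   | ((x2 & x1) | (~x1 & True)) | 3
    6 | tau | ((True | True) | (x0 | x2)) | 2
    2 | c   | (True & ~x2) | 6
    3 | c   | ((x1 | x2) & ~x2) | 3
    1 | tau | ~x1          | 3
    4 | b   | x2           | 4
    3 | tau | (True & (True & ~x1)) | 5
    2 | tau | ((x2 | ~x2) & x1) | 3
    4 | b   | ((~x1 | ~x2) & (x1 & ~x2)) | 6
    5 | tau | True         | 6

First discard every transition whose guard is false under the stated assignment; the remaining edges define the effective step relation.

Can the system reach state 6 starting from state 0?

Guard filter leaves 8 enabled edge(s).
depth 0: {0}
depth 1: {5}  cumulative {0,5}
depth 2: {6}  cumulative {0,5,6}
depth 3: {2}  cumulative {0,2,5,6}
depth 4: {3}  cumulative {0,2,3,5,6}
R = {0,2,3,5,6}
trace reaching 6: b·tau

Answer: REACHABLE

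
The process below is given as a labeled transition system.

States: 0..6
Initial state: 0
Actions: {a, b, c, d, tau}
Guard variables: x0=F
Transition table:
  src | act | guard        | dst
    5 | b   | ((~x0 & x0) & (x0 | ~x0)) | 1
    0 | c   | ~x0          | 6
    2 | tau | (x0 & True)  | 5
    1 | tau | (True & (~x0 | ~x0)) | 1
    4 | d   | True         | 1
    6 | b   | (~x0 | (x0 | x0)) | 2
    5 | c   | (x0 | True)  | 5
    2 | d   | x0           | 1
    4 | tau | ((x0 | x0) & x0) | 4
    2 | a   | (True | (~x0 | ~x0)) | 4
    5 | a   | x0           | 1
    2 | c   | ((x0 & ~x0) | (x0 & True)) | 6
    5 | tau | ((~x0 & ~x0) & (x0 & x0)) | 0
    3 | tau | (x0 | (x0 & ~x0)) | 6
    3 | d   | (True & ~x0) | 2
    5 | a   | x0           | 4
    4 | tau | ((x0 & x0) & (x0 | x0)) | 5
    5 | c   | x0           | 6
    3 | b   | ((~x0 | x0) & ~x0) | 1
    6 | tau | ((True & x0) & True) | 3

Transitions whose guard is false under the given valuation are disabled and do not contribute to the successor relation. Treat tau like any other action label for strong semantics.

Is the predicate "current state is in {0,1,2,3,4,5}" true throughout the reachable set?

Safe = {0,1,2,3,4,5}
Reach set: {0,1,2,4,6}
  0: ok
  1: ok
  2: ok
  4: ok
  6: VIOLATES
counterexample path to 6: c

Answer: INVARIANT VIOLATED at state 6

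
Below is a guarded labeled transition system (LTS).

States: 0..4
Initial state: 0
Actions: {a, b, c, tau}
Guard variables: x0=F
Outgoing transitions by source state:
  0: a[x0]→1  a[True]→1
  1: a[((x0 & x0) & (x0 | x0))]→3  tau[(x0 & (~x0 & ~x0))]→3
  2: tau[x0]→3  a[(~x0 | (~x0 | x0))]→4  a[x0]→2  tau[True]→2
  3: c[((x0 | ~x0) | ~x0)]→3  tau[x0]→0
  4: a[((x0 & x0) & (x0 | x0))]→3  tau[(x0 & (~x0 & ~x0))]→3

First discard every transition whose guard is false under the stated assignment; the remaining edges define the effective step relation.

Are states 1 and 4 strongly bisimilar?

Answer: BISIMILAR

Trace:
Compute ~ classes (split until stable):
  π0 = {{0,1,2,3,4}}
  π1 = {{0},{1,4},{2},{3}}
Fixed point at round 2; 4 class(es).
[1]={1,4}  [4]={1,4}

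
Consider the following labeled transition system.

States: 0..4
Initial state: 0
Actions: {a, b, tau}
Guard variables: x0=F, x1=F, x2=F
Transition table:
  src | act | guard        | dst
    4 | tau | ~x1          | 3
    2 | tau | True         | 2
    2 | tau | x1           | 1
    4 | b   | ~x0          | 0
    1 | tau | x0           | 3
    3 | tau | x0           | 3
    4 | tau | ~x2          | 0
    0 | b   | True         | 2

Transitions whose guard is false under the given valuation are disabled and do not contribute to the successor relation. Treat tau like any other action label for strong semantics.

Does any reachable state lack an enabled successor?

Answer: DEADLOCK-FREE

Trace:
Reachable = {0,2}
  0: b→2  [deg 1]
  2: tau→2  [deg 1]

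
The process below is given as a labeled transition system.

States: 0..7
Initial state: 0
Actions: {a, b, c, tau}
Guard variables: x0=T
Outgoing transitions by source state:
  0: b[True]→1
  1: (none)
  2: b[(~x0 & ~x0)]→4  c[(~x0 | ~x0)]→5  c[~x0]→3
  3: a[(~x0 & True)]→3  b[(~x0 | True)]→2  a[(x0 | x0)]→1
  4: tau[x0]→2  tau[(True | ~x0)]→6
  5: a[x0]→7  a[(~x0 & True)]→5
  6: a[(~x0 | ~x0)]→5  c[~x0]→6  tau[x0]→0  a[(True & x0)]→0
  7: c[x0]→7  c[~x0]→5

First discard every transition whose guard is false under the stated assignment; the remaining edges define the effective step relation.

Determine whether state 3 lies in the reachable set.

Answer: UNREACHABLE

Working:
After dropping false guards: 9 live edges.
L0 = {0}
L1 = {1}  total {0,1}
Reachable = {0,1}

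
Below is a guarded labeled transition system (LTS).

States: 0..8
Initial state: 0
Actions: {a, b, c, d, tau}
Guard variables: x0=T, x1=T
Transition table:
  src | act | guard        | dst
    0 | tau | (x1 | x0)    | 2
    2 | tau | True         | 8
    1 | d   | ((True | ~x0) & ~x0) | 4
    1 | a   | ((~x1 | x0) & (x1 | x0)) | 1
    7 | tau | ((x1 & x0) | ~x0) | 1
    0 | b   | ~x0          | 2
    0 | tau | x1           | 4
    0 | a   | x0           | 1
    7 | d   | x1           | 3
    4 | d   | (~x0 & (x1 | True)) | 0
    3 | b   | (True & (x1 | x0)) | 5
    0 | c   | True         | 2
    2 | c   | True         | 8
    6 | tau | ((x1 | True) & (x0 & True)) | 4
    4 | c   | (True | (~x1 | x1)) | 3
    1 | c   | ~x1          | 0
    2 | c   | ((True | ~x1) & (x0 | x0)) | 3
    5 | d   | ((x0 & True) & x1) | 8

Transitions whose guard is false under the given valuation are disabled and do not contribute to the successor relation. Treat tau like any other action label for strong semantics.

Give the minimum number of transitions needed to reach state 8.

Answer: 2

Analysis:
BFS to 8:
  L0 = {0}
  L1 = {1,2,4}
  L2 = {3,8}
first hit 8 at d=2 via c·c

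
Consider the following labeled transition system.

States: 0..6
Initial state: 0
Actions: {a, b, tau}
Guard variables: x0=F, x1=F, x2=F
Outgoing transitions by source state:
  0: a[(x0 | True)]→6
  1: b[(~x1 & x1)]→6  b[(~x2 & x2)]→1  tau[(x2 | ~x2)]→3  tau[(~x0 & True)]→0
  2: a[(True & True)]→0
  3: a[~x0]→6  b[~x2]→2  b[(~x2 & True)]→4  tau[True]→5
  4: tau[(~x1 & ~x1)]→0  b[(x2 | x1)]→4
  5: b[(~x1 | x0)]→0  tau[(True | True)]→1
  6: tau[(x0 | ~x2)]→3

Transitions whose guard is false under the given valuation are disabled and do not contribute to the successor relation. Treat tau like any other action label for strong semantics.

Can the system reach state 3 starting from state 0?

Answer: REACHABLE

Analysis:
12 transition(s) survive guard evaluation.
depth 0: {0}
depth 1: {6}  cumulative {0,6}
depth 2: {3}  cumulative {0,3,6}
depth 3: {2,4,5}  cumulative {0,2,3,4,5,6}
depth 4: {1}  cumulative {0,1,2,3,4,5,6}
R = {0,1,2,3,4,5,6}
trace reaching 3: a·tau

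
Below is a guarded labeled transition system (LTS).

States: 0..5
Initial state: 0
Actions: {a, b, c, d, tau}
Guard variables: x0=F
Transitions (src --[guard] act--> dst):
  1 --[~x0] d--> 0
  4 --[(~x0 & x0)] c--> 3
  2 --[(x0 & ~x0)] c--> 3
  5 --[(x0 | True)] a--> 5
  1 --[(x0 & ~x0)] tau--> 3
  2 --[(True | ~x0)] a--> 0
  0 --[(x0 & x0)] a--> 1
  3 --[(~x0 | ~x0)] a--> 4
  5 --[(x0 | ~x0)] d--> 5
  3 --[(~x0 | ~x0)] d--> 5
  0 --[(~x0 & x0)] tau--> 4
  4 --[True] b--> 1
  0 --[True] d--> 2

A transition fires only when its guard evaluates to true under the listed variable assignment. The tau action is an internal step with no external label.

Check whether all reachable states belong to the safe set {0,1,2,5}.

Safe = {0,1,2,5}
R = {0,2}
  0: ✓
  2: ✓

Answer: INVARIANT HOLDS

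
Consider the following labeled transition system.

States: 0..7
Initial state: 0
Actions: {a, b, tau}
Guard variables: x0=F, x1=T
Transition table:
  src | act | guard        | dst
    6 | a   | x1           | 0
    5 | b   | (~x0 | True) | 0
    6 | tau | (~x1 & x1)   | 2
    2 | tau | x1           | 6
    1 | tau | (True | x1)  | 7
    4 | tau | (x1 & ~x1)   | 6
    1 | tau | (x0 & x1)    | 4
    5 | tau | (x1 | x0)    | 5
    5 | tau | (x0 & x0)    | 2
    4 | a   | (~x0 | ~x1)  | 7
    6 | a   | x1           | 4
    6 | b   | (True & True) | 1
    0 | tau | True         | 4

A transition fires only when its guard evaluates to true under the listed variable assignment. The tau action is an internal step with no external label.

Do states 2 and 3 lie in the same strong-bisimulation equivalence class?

Answer: NOT BISIMILAR

Analysis:
Compute ~ classes (split until stable):
  round 0: {{0,1,2,3,4,5,6,7}}
  round 1: {{0,1,2},{3,7},{4},{5},{6}}
  round 2: {{0},{1},{2},{3,7},{4},{5},{6}}
Fixed point at round 3; 7 class(es).
2∈{2}, 3∈{3,7}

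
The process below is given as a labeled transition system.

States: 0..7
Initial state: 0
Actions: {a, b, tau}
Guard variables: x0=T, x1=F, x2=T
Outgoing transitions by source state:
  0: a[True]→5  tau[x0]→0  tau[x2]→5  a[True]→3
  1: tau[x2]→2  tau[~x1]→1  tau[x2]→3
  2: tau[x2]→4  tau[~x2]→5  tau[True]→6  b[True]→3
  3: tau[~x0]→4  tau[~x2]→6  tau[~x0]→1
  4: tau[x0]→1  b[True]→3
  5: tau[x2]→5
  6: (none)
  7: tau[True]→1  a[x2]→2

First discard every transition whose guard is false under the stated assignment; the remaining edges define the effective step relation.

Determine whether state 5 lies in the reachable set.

Guard filter leaves 15 enabled edge(s).
L0 = {0}
L1 = {3,5}  now seen {0,3,5}
Reachable = {0,3,5}
Path to 5: a

Answer: REACHABLE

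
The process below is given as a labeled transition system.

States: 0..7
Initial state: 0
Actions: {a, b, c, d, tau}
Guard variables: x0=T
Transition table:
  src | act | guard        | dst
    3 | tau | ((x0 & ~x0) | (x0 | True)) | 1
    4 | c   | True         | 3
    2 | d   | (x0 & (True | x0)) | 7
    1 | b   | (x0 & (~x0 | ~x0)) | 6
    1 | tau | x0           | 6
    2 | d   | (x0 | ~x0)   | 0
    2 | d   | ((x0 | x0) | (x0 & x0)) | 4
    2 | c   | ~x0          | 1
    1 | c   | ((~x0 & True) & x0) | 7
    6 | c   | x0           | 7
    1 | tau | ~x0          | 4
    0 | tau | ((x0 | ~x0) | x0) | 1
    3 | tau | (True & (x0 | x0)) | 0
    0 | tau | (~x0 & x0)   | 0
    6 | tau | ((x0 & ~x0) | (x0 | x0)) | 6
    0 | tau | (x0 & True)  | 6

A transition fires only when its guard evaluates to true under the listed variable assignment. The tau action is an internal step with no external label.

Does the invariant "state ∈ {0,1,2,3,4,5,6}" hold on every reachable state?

Answer: INVARIANT VIOLATED at state 7

Working:
Safe = {0,1,2,3,4,5,6}
Reachable = {0,1,6,7}
  0: ok
  1: ok
  6: ok
  7: VIOLATES
witness against invariant: tau·c → 7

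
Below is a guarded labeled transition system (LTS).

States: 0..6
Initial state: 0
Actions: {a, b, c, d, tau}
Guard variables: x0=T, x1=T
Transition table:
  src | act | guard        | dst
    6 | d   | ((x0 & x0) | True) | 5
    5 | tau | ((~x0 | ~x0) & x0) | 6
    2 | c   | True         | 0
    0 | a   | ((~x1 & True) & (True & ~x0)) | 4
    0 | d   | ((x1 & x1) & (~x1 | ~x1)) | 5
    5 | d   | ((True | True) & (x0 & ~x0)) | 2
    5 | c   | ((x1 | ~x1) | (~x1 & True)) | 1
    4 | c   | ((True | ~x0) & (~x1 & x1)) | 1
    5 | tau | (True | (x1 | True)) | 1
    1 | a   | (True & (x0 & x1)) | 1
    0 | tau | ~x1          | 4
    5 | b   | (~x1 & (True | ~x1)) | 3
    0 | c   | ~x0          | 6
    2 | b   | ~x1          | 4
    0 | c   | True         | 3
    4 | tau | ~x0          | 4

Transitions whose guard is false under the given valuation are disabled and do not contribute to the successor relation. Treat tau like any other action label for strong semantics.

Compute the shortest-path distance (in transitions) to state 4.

Answer: UNREACHABLE

Working:
Layered search for 4:
  depth 0: {0}
  depth 1: {3}
4 never appears.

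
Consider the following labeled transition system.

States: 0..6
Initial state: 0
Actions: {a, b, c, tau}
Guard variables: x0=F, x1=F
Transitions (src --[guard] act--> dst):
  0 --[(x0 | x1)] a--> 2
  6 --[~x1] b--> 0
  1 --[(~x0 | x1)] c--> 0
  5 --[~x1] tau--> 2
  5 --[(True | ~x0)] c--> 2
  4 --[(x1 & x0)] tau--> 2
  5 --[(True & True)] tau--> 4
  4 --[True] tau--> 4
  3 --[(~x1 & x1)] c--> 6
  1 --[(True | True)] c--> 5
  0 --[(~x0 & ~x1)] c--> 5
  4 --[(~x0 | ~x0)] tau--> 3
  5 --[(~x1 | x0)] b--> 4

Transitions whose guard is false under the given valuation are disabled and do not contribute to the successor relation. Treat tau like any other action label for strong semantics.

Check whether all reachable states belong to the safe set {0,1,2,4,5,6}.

Answer: INVARIANT VIOLATED at state 3

Analysis:
Inv-set: {0,1,2,4,5,6}
R = {0,2,3,4,5}
  0: safe
  2: safe
  3: ✗ unsafe
  4: safe
  5: safe
witness against invariant: c·tau·tau → 3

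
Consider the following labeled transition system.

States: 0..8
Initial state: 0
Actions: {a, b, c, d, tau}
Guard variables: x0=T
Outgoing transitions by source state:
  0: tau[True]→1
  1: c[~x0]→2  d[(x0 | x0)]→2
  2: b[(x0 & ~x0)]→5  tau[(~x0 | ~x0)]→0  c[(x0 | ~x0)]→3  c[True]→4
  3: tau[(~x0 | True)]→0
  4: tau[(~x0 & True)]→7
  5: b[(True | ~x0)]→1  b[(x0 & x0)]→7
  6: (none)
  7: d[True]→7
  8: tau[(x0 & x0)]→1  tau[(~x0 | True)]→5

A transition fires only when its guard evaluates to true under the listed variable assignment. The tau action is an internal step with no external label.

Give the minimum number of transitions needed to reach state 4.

Answer: 3

Trace:
BFS to 4:
  L0 = {0}
  L1 = {1}
  L2 = {2}
  L3 = {3,4}
depth(4)=3, e.g. tau·d·c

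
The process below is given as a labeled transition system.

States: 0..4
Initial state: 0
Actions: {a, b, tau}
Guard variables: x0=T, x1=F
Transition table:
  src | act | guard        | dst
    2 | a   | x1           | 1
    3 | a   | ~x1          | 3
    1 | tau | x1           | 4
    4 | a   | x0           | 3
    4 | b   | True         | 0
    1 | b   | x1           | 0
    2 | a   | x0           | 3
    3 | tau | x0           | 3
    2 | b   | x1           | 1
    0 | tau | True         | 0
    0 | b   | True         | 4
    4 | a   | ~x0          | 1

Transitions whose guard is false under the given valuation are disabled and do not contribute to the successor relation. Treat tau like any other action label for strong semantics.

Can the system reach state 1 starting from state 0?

Answer: UNREACHABLE

Working:
Guard filter leaves 7 enabled edge(s).
depth 0: {0}
depth 1: {4}  total {0,4}
depth 2: {3}  total {0,3,4}
Reachable = {0,3,4}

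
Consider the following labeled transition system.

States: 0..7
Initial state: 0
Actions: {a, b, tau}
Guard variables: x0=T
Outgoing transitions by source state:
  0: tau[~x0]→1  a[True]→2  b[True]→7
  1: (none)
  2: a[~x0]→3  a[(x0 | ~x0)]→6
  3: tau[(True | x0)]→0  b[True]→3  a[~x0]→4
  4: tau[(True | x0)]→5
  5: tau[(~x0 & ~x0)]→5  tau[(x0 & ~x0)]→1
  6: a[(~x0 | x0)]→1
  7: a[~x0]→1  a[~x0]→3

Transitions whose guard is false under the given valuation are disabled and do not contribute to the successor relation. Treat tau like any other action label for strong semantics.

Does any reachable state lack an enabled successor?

Answer: DEADLOCK at state 1

Trace:
Reach set: {0,1,2,6,7}
  0: a→2  b→7  [2 exit(s)]
  1: ∅  [STUCK]
  2: a→6  [1 exit(s)]
  6: a→1  [1 exit(s)]
  7: ∅  [STUCK]
witness 1: a·a·a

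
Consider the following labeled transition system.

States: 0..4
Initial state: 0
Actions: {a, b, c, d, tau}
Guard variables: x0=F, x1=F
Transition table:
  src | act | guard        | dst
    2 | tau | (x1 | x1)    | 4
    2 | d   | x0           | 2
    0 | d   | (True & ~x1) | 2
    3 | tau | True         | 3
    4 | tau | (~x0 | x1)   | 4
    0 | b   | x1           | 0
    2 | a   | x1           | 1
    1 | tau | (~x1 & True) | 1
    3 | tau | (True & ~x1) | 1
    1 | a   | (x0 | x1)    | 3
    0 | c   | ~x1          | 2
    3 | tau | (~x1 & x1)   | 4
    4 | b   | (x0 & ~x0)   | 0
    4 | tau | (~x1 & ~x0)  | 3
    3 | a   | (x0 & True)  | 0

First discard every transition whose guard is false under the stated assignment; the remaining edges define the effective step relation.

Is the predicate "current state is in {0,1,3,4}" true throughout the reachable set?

Allowed set {0,1,3,4}
Reach set: {0,2}
  0: ok
  2: ✗ unsafe
reach 2 via d — violates

Answer: INVARIANT VIOLATED at state 2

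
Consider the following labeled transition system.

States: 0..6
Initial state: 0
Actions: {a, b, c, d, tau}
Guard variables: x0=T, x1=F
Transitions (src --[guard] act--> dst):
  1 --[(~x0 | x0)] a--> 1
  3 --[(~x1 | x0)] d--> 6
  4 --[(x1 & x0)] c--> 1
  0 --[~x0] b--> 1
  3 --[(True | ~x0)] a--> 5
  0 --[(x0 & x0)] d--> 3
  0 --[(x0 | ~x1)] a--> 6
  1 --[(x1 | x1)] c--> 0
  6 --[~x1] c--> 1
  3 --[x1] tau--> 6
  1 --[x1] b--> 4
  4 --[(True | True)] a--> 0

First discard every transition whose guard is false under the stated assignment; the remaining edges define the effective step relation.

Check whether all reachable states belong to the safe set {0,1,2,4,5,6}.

Answer: INVARIANT VIOLATED at state 3

Analysis:
Inv-set: {0,1,2,4,5,6}
Reach set: {0,1,3,5,6}
  0: ok
  1: ok
  3: ✗ unsafe
  5: ok
  6: ok
counterexample path to 3: d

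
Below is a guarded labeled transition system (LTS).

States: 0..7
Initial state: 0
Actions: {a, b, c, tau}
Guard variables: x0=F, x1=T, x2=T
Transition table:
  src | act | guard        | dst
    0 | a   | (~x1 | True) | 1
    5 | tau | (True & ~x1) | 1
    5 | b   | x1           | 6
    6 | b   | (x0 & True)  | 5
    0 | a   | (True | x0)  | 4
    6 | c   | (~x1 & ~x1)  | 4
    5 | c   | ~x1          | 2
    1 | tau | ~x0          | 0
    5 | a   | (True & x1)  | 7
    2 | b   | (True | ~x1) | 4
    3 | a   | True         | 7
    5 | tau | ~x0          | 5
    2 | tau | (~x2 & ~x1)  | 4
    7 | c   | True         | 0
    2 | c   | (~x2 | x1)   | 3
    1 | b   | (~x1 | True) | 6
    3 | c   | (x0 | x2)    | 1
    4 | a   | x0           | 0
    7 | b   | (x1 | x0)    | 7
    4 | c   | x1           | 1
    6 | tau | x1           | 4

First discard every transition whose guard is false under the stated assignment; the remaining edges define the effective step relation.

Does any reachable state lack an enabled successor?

Answer: DEADLOCK-FREE

Analysis:
Reach set: {0,1,4,6}
  0: a→1  a→4  [2 exit(s)]
  1: b→6  tau→0  [2 exit(s)]
  4: c→1  [1 exit(s)]
  6: tau→4  [1 exit(s)]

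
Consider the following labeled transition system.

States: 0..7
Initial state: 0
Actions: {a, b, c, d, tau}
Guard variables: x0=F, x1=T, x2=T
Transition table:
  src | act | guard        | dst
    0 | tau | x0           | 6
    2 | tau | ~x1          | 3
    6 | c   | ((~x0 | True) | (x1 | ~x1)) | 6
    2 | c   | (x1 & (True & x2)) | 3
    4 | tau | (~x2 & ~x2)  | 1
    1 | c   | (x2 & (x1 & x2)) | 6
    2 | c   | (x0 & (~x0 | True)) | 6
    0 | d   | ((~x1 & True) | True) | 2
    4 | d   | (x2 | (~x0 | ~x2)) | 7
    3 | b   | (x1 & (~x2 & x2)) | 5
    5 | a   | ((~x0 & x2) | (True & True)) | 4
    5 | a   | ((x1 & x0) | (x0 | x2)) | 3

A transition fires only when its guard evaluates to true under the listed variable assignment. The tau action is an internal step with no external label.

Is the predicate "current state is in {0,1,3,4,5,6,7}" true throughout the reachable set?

Answer: INVARIANT VIOLATED at state 2

Working:
Allowed set {0,1,3,4,5,6,7}
R = {0,2,3}
  0: safe
  2: VIOLATES
  3: safe
reach 2 via d — violates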